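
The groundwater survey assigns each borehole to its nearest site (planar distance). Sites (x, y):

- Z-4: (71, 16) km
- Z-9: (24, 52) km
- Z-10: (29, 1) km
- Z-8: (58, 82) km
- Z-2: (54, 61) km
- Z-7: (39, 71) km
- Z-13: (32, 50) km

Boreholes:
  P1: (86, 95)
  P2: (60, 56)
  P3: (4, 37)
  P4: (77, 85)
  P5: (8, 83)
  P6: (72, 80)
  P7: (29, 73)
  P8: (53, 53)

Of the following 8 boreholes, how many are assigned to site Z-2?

P1 → Z-8
P2 → Z-2
P3 → Z-9
P4 → Z-8
P5 → Z-7
P6 → Z-8
P7 → Z-7
P8 → Z-2
2 of the 8 go to Z-2.

2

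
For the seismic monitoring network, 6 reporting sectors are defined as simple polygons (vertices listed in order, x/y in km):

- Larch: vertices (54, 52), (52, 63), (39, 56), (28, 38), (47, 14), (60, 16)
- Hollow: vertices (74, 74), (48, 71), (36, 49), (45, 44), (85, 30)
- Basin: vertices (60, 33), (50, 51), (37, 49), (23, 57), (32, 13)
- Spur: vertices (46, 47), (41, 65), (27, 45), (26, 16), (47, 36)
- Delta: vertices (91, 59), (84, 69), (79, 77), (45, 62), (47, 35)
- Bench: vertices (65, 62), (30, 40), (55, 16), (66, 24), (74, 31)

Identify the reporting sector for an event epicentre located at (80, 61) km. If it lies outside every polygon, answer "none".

Delta

Cast a ray rightward from (80, 61). For each polygon, the edges (by vertex number in listed order) whose endpoints lie on opposite sides of y = 61, where each meets that height, and whether that is right or left of the point:
Larch: 1–2 at x≈52.4 (left), 2–3 at x≈48.3 (left) → 0 crossings.
Hollow: 2–3 at x≈42.5 (left), 5–1 at x≈77.2 (left) → 0 crossings.
Basin: no edge straddles that height → 0 crossings.
Spur: 1–2 at x≈42.1 (left), 2–3 at x≈38.2 (left) → 0 crossings.
Delta: 1–2 at x≈89.6 (right), 4–5 at x≈45.1 (left) → 1 crossing.
Bench: 1–2 at x≈63.4 (left), 5–1 at x≈65.3 (left) → 0 crossings.
Only Delta has an odd count, so the point is inside Delta.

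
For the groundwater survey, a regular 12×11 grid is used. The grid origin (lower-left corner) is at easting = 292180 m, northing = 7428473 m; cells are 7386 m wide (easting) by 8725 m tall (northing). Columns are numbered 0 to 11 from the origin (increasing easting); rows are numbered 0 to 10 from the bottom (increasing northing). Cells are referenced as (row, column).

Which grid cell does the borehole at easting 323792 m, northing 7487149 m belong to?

(6, 4)

Column index: ⌊(323792 − 292180) / 7386⌋ = ⌊4.280⌋ = 4
Row offset from origin: ⌊(7487149 − 7428473) / 8725⌋ = ⌊6.725⌋ = 6 → row 6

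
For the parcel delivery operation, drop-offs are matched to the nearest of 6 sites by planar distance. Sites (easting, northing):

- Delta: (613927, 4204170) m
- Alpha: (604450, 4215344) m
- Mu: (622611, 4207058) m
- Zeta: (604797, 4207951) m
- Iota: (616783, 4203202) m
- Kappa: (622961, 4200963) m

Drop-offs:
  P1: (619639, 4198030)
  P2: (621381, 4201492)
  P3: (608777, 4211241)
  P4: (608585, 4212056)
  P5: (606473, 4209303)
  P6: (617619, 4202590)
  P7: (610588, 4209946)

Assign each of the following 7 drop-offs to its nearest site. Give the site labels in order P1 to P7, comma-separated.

P1 → Kappa (d²=19638173.00)
P2 → Kappa (d²=2776241.00)
P3 → Zeta (d²=26664500.00)
P4 → Alpha (d²=27909169.00)
P5 → Zeta (d²=4636880.00)
P6 → Iota (d²=1073440.00)
P7 → Zeta (d²=37515706.00)

Kappa, Kappa, Zeta, Alpha, Zeta, Iota, Zeta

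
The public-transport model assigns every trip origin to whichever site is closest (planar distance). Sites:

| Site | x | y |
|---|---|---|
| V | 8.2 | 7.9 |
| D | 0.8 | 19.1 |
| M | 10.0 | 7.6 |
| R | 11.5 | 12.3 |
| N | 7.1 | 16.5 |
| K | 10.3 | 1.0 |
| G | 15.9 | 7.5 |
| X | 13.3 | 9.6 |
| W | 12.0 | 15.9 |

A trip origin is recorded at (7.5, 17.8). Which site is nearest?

N

Squared distances to each site:
V: 98.500; D: 46.580; M: 110.290; R: 46.250; N: 1.850; K: 290.080; G: 176.650; X: 100.880; W: 23.860.
Minimum at N.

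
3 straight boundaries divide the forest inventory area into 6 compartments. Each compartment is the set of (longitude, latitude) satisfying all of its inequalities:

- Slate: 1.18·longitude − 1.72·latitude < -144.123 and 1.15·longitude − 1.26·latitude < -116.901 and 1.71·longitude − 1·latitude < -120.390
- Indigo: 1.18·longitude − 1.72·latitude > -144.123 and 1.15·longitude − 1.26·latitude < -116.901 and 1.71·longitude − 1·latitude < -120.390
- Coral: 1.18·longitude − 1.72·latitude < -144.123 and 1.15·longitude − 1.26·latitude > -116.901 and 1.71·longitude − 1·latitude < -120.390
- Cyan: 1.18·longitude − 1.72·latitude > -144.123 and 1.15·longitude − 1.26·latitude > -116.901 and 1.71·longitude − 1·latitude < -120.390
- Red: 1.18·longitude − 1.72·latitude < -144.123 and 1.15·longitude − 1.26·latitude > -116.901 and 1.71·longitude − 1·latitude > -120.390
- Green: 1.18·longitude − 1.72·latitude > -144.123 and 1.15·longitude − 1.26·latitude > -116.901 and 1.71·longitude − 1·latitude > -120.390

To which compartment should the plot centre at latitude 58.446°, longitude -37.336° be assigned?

1.18·-37.336 − 1.72·58.446 = -144.584, which is < -144.123
1.15·-37.336 − 1.26·58.446 = -116.578, which is > -116.901
1.71·-37.336 − 1·58.446 = -122.291, which is < -120.390
This sign pattern matches Coral.

Coral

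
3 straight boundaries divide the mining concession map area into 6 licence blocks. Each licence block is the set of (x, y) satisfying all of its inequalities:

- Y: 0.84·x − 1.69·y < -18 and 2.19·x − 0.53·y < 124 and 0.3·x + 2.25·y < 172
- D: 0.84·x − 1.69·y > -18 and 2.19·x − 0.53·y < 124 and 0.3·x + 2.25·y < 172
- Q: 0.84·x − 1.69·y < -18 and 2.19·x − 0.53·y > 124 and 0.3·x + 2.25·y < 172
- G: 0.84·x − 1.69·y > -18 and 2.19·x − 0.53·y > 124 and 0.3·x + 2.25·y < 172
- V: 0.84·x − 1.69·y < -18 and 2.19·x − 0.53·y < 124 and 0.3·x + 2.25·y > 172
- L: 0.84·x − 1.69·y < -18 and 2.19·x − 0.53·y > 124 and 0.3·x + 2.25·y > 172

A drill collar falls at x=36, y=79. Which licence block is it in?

V

0.84·36 − 1.69·79 = -103.270, which is < -18
2.19·36 − 0.53·79 = 36.970, which is < 124
0.3·36 + 2.25·79 = 188.550, which is > 172
This sign pattern matches V.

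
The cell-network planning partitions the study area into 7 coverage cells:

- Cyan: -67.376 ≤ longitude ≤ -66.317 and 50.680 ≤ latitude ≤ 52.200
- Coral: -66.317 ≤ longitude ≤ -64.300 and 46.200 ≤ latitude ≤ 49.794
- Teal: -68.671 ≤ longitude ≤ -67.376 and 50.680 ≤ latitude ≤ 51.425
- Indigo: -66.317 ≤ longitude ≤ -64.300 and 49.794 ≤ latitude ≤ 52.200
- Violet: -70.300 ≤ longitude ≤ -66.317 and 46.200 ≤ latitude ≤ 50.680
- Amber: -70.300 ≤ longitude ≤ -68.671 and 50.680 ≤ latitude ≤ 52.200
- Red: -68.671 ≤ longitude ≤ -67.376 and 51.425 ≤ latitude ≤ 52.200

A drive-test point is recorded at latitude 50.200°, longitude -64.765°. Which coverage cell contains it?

Indigo

The point has longitude = -64.765 and latitude = 50.200.
Only Indigo satisfies -66.317 ≤ longitude ≤ -64.300 and 49.794 ≤ latitude ≤ 52.200.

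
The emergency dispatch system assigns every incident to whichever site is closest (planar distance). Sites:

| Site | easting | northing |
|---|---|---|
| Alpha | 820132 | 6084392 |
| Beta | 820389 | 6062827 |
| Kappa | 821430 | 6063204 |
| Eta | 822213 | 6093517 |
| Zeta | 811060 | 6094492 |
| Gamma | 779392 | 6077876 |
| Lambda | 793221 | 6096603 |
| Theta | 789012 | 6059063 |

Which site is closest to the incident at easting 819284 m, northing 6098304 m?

Squared distances to each site:
Alpha: 194262848.000; Beta: 1259838554.000; Kappa: 1236615316.000; Eta: 31494410.000; Zeta: 82165520.000; Gamma: 2008674848.000; Lambda: 682173370.000; Theta: 2456250065.000.
Minimum at Eta.

Eta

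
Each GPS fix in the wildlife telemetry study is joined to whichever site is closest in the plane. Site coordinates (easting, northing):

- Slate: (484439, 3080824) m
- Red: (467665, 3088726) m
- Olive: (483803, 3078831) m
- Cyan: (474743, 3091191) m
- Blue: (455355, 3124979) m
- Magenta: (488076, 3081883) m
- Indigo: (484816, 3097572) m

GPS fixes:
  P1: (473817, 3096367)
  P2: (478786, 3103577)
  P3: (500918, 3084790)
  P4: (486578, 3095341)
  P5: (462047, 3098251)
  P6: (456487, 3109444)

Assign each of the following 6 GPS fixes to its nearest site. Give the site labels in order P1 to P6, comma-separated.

Cyan, Indigo, Magenta, Indigo, Red, Blue

P1 → Cyan (d²=27648452.00)
P2 → Indigo (d²=72420925.00)
P3 → Magenta (d²=173367613.00)
P4 → Indigo (d²=8082005.00)
P5 → Red (d²=122287549.00)
P6 → Blue (d²=242617649.00)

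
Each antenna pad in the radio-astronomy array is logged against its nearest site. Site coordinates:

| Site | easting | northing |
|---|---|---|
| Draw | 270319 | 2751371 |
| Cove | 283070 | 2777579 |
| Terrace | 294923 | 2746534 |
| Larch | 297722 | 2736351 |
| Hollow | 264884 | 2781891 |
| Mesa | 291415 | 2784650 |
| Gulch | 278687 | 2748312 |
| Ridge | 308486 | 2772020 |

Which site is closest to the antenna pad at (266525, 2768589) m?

Squared distances to each site:
Draw: 310853960.000; Cove: 354557125.000; Terrace: 1292869429.000; Larch: 2012541453.000; Hollow: 179636085.000; Mesa: 877467821.000; Gulch: 559070973.000; Ridge: 1772497282.000.
Minimum at Hollow.

Hollow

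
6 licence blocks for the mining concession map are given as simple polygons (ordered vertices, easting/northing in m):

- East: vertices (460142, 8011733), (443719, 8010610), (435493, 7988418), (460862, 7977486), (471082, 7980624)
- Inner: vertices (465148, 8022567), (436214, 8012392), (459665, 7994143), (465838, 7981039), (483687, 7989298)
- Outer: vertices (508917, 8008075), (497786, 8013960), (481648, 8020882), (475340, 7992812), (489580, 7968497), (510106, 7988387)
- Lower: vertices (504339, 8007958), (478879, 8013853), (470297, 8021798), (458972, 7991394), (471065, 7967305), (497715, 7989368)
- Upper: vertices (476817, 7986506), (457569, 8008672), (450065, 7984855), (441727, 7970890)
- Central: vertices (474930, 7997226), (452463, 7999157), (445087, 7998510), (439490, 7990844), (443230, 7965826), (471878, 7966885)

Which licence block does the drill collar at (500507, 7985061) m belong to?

Outer

Cast a ray rightward from (500507, 7985061). For each polygon, the edges (by vertex number in listed order) whose endpoints lie on opposite sides of northing = 7985061, where each meets that height, and whether that is right or left of the point:
East: 3–4 at easting≈443283.3 (left), 5–1 at easting≈469521.7 (left) → 0 crossings.
Inner: 3–4 at easting≈463943.3 (left), 4–5 at easting≈474530.2 (left) → 0 crossings.
Outer: 4–5 at easting≈479879.3 (left), 5–6 at easting≈506673.6 (right) → 1 crossing.
Lower: 4–5 at easting≈462151.3 (left), 5–6 at easting≈492512.6 (left) → 0 crossings.
Upper: 2–3 at easting≈450129.9 (left), 4–1 at easting≈473570.0 (left) → 0 crossings.
Central: 4–5 at easting≈440354.5 (left), 6–1 at easting≈473706.3 (left) → 0 crossings.
Only Outer has an odd count, so the point is inside Outer.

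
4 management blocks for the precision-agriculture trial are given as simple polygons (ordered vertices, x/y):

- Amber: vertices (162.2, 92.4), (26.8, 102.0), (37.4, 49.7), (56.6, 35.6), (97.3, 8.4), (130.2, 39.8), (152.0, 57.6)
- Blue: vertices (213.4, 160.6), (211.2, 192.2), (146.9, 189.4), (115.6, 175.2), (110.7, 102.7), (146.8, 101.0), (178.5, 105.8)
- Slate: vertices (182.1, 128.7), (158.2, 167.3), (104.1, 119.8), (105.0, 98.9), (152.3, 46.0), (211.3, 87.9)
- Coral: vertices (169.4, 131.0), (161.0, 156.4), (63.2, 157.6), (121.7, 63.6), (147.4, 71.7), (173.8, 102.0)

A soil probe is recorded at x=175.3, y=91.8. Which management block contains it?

Cast a ray rightward from (175.3, 91.8). For each polygon, the edges (by vertex number in listed order) whose endpoints lie on opposite sides of y = 91.8, where each meets that height, and whether that is right or left of the point:
Amber: 2–3 at x≈28.87 (left), 7–1 at x≈162.02 (left) → 0 crossings.
Blue: no edge straddles that height → 0 crossings.
Slate: 4–5 at x≈111.35 (left), 6–1 at x≈208.51 (right) → 1 crossing.
Coral: 3–4 at x≈104.15 (left), 5–6 at x≈164.91 (left) → 0 crossings.
Only Slate has an odd count, so the point is inside Slate.

Slate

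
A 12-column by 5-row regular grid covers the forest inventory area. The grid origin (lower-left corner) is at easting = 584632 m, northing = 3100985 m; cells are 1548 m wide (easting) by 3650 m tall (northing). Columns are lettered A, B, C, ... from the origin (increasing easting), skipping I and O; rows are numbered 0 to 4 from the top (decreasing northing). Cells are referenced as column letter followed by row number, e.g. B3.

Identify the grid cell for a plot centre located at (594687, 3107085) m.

G3

Column index: ⌊(594687 − 584632) / 1548⌋ = ⌊6.495⌋ = 6 → column G
Row offset from origin: ⌊(3107085 − 3100985) / 3650⌋ = ⌊1.671⌋ = 1 → row 3 (counted from top)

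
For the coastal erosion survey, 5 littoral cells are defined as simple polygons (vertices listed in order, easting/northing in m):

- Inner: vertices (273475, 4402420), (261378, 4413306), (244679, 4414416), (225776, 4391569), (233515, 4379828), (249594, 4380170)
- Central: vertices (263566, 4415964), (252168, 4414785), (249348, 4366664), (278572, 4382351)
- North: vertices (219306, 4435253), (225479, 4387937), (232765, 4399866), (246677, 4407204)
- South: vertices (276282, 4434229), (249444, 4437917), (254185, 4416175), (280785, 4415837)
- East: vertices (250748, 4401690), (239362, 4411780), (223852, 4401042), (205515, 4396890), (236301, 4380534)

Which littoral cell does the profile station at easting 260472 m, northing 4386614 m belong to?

Central

Cast a ray rightward from (260472, 4386614). For each polygon, the edges (by vertex number in listed order) whose endpoints lie on opposite sides of northing = 4386614, where each meets that height, and whether that is right or left of the point:
Inner: 4–5 at easting≈229042.1 (left), 6–1 at easting≈256510.4 (left) → 0 crossings.
Central: 2–3 at easting≈250517.1 (left), 4–1 at easting≈276668.9 (right) → 1 crossing.
North: no edge straddles that height → 0 crossings.
South: no edge straddles that height → 0 crossings.
East: 4–5 at easting≈224857.0 (left), 5–1 at easting≈240452.9 (left) → 0 crossings.
Only Central has an odd count, so the point is inside Central.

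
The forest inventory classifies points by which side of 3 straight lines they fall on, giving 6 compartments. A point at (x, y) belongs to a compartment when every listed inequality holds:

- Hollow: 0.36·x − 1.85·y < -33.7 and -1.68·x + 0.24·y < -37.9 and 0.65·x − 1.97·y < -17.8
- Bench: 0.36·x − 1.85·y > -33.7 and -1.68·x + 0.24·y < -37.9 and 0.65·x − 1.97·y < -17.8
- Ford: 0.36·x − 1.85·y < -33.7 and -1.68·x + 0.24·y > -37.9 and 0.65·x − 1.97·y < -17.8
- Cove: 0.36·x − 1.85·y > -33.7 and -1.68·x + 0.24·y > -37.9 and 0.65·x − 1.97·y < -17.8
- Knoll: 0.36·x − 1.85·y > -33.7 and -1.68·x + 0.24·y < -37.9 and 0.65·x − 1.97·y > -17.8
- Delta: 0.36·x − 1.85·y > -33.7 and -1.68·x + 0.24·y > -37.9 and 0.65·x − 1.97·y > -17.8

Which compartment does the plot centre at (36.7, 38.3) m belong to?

0.36·36.7 − 1.85·38.3 = -57.643, which is < -33.7
-1.68·36.7 + 0.24·38.3 = -52.464, which is < -37.9
0.65·36.7 − 1.97·38.3 = -51.596, which is < -17.8
This sign pattern matches Hollow.

Hollow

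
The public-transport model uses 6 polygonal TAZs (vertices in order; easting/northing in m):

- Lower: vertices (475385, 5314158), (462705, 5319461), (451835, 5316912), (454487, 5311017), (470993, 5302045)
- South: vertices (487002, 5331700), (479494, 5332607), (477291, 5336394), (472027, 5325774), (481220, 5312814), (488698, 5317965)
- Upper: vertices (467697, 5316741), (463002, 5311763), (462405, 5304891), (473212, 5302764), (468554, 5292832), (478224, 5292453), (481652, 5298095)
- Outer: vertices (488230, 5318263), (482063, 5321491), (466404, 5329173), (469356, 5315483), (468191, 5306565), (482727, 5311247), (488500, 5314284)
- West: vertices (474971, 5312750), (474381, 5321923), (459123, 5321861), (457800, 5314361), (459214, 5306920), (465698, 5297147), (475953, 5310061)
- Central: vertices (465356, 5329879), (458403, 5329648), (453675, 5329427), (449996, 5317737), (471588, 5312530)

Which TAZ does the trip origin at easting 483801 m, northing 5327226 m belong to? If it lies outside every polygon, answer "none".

Cast a ray rightward from (483801, 5327226). For each polygon, the edges (by vertex number in listed order) whose endpoints lie on opposite sides of northing = 5327226, where each meets that height, and whether that is right or left of the point:
Lower: no edge straddles that height → 0 crossings.
South: 3–4 at easting≈472746.7 (left), 6–1 at easting≈487554.5 (right) → 1 crossing.
Upper: no edge straddles that height → 0 crossings.
Outer: 2–3 at easting≈470372.8 (left), 3–4 at easting≈466823.8 (left) → 0 crossings.
West: no edge straddles that height → 0 crossings.
Central: 3–4 at easting≈452982.3 (left), 5–1 at easting≈466309.0 (left) → 0 crossings.
Only South has an odd count, so the point is inside South.

South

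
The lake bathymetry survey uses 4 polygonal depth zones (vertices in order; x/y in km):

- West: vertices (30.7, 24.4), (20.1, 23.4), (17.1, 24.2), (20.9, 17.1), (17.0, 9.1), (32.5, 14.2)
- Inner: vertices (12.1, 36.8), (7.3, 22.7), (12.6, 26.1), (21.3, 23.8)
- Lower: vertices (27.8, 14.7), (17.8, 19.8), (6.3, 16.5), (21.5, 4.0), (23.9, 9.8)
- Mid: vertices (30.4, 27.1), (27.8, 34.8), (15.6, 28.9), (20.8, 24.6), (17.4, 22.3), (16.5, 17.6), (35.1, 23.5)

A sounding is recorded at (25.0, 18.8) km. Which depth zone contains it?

Cast a ray rightward from (25.0, 18.8). For each polygon, the edges (by vertex number in listed order) whose endpoints lie on opposite sides of y = 18.8, where each meets that height, and whether that is right or left of the point:
West: 3–4 at x≈19.99 (left), 6–1 at x≈31.69 (right) → 1 crossing.
Inner: no edge straddles that height → 0 crossings.
Lower: 1–2 at x≈19.76 (left), 2–3 at x≈14.32 (left) → 0 crossings.
Mid: 5–6 at x≈16.73 (left), 6–7 at x≈20.28 (left) → 0 crossings.
Only West has an odd count, so the point is inside West.

West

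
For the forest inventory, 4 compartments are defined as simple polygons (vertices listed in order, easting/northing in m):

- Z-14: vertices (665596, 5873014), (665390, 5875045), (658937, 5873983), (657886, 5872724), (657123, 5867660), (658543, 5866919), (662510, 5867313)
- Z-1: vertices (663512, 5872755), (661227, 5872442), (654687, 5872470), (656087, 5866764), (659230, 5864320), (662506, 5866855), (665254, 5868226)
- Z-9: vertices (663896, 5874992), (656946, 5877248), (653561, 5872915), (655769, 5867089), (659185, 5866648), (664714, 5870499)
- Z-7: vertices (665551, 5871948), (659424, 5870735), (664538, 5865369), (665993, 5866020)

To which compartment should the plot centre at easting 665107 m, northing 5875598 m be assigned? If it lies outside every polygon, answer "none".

none

Cast a ray rightward from (665107, 5875598). For each polygon, the edges (by vertex number in listed order) whose endpoints lie on opposite sides of northing = 5875598, where each meets that height, and whether that is right or left of the point:
Z-14: no edge straddles that height → 0 crossings.
Z-1: no edge straddles that height → 0 crossings.
Z-9: 1–2 at easting≈662029.1 (left), 2–3 at easting≈655657.0 (left) → 0 crossings.
Z-7: no edge straddles that height → 0 crossings.
All counts are even, so the point lies outside every listed polygon.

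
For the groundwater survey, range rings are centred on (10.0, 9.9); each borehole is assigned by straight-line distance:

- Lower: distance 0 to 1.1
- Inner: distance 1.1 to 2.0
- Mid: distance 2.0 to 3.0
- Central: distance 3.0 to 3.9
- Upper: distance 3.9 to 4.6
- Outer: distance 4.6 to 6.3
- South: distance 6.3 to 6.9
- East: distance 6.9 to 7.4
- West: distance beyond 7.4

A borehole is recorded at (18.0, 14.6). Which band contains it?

Distance = √((18.0−10.0)² + (14.6−9.9)²) = √(64.000 + 22.090) = 9.278.
7.4 ≤ 9.278 < ∞ → West.

West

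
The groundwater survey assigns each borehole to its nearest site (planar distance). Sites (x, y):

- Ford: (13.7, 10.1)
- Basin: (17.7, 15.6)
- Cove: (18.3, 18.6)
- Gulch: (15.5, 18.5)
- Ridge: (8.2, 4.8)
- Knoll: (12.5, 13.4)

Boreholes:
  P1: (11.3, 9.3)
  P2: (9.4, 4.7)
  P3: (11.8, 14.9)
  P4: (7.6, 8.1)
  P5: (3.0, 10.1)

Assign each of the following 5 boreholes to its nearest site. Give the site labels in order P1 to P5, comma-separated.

Ford, Ridge, Knoll, Ridge, Ridge

P1 → Ford (d²=6.40)
P2 → Ridge (d²=1.45)
P3 → Knoll (d²=2.74)
P4 → Ridge (d²=11.25)
P5 → Ridge (d²=55.13)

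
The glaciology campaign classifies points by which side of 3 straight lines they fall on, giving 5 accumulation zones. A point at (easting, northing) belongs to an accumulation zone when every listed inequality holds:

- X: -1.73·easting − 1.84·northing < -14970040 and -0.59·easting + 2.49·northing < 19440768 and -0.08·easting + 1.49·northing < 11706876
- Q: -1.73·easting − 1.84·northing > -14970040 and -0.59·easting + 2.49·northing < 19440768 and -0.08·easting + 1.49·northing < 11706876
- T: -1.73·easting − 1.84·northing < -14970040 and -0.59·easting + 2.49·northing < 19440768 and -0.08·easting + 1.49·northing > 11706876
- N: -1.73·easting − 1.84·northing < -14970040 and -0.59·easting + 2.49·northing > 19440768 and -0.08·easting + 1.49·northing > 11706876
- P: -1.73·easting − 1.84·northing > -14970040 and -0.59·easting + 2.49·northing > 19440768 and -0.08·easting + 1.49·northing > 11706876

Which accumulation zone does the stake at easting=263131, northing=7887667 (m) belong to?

P

-1.73·263131 − 1.84·7887667 = -14968523.910, which is > -14970040
-0.59·263131 + 2.49·7887667 = 19485043.540, which is > 19440768
-0.08·263131 + 1.49·7887667 = 11731573.350, which is > 11706876
This sign pattern matches P.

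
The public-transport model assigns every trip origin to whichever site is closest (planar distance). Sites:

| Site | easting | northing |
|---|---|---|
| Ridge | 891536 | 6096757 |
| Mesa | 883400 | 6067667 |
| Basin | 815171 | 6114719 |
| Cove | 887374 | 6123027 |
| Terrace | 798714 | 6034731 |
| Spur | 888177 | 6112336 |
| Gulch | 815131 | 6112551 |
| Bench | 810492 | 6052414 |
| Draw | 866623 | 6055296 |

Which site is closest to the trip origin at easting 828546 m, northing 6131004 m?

Squared distances to each site:
Ridge: 5140597109.000; Mesa: 7020536885.000; Basin: 444091850.000; Cove: 3524366113.000; Terrace: 10158438753.000; Spur: 3904350385.000; Gulch: 520475434.000; Bench: 6502335016.000; Draw: 7181559193.000.
Minimum at Basin.

Basin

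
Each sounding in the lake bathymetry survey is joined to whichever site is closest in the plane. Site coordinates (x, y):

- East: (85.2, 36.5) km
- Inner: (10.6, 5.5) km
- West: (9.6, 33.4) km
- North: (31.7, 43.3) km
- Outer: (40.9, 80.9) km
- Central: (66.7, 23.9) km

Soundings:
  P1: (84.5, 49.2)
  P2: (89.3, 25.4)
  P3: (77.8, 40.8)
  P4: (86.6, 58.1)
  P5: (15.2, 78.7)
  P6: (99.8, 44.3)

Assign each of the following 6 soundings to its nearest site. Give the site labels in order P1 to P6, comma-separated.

East, East, East, East, Outer, East

P1 → East (d²=161.78)
P2 → East (d²=140.02)
P3 → East (d²=73.25)
P4 → East (d²=468.52)
P5 → Outer (d²=665.33)
P6 → East (d²=274.00)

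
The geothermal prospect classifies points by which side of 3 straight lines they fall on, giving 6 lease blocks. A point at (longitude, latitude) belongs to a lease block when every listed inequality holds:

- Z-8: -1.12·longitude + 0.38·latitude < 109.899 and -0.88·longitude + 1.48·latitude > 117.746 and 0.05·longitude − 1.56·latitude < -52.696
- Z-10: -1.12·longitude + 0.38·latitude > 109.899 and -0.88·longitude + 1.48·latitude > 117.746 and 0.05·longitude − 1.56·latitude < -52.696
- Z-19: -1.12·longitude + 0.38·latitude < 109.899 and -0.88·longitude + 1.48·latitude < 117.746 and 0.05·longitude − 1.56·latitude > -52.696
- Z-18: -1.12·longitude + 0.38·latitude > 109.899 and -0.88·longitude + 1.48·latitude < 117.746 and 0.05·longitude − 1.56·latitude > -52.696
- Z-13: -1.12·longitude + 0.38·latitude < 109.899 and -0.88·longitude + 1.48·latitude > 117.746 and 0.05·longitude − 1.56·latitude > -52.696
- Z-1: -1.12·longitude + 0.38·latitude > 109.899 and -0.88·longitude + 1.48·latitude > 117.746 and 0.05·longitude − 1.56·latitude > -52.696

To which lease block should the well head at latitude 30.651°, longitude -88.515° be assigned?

Z-1

-1.12·-88.515 + 0.38·30.651 = 110.784, which is > 109.899
-0.88·-88.515 + 1.48·30.651 = 123.257, which is > 117.746
0.05·-88.515 − 1.56·30.651 = -52.241, which is > -52.696
This sign pattern matches Z-1.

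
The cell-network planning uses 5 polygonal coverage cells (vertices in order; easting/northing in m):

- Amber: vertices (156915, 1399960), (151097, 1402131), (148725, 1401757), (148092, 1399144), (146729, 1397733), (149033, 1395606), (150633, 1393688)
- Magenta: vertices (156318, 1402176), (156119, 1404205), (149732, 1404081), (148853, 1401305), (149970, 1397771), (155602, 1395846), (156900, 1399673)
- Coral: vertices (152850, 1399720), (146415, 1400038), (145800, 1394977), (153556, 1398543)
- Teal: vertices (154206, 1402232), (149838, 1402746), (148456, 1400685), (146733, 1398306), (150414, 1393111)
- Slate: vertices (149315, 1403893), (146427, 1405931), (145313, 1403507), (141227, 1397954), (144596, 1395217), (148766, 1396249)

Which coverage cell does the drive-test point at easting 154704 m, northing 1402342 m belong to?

Cast a ray rightward from (154704, 1402342). For each polygon, the edges (by vertex number in listed order) whose endpoints lie on opposite sides of northing = 1402342, where each meets that height, and whether that is right or left of the point:
Amber: no edge straddles that height → 0 crossings.
Magenta: 1–2 at easting≈156301.7 (right), 3–4 at easting≈149181.4 (left) → 1 crossing.
Coral: no edge straddles that height → 0 crossings.
Teal: 1–2 at easting≈153271.2 (left), 2–3 at easting≈149567.1 (left) → 0 crossings.
Slate: 3–4 at easting≈144455.8 (left), 6–1 at easting≈149203.6 (left) → 0 crossings.
Only Magenta has an odd count, so the point is inside Magenta.

Magenta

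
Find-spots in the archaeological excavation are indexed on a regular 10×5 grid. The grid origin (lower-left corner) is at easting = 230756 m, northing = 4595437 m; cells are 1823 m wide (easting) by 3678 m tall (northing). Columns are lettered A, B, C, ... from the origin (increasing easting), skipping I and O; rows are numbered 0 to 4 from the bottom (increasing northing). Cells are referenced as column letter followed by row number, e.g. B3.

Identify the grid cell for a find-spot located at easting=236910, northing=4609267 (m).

D3

Column index: ⌊(236910 − 230756) / 1823⌋ = ⌊3.376⌋ = 3 → column D
Row offset from origin: ⌊(4609267 − 4595437) / 3678⌋ = ⌊3.760⌋ = 3 → row 3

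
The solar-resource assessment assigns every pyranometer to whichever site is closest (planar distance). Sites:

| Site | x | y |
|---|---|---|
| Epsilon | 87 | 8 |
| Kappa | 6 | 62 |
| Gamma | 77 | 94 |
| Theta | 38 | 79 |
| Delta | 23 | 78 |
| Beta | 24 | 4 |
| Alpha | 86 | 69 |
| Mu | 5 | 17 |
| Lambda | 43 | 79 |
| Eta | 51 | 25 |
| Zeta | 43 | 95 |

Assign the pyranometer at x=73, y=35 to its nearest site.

Squared distances to each site:
Epsilon: 925.000; Kappa: 5218.000; Gamma: 3497.000; Theta: 3161.000; Delta: 4349.000; Beta: 3362.000; Alpha: 1325.000; Mu: 4948.000; Lambda: 2836.000; Eta: 584.000; Zeta: 4500.000.
Minimum at Eta.

Eta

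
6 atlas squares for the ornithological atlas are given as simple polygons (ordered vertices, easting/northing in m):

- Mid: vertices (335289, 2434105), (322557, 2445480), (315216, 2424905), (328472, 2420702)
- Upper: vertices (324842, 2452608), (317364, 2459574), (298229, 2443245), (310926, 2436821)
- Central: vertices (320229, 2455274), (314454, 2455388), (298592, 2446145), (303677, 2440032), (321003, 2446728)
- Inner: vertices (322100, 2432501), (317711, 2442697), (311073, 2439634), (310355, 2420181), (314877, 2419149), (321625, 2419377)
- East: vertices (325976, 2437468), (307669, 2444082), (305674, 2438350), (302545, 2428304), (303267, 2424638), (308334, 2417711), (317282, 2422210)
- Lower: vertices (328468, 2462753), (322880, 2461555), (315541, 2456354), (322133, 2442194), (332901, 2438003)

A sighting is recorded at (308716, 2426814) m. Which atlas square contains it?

East

Cast a ray rightward from (308716, 2426814). For each polygon, the edges (by vertex number in listed order) whose endpoints lie on opposite sides of northing = 2426814, where each meets that height, and whether that is right or left of the point:
Mid: 2–3 at easting≈315897.1 (right), 4–1 at easting≈331580.7 (right) → 2 crossings.
Upper: no edge straddles that height → 0 crossings.
Central: no edge straddles that height → 0 crossings.
Inner: 3–4 at easting≈310599.8 (right), 6–1 at easting≈321894.2 (right) → 2 crossings.
East: 4–5 at easting≈302838.4 (left), 7–1 at easting≈319905.4 (right) → 1 crossing.
Lower: no edge straddles that height → 0 crossings.
Only East has an odd count, so the point is inside East.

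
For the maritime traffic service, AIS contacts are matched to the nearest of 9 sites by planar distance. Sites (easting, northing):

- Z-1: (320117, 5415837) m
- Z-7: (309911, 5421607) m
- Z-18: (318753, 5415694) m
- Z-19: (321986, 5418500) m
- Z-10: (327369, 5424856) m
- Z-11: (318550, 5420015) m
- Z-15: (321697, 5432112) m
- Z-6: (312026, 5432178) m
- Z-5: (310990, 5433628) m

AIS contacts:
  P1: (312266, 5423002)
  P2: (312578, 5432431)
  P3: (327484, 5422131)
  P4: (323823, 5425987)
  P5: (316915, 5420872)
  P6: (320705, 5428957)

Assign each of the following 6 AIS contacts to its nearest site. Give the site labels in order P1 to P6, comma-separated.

Z-7, Z-6, Z-10, Z-10, Z-11, Z-15

P1 → Z-7 (d²=7492050.00)
P2 → Z-6 (d²=368713.00)
P3 → Z-10 (d²=7438850.00)
P4 → Z-10 (d²=13853277.00)
P5 → Z-11 (d²=3407674.00)
P6 → Z-15 (d²=10938089.00)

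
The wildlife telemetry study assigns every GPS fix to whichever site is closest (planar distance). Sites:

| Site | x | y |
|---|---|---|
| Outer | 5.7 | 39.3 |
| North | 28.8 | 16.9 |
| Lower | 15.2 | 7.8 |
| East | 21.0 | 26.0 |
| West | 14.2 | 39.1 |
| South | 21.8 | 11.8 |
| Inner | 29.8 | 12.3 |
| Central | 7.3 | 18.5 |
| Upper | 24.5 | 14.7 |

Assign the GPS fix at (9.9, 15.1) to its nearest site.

Central

Squared distances to each site:
Outer: 603.280; North: 360.450; Lower: 81.380; East: 242.020; West: 594.490; South: 152.500; Inner: 403.850; Central: 18.320; Upper: 213.320.
Minimum at Central.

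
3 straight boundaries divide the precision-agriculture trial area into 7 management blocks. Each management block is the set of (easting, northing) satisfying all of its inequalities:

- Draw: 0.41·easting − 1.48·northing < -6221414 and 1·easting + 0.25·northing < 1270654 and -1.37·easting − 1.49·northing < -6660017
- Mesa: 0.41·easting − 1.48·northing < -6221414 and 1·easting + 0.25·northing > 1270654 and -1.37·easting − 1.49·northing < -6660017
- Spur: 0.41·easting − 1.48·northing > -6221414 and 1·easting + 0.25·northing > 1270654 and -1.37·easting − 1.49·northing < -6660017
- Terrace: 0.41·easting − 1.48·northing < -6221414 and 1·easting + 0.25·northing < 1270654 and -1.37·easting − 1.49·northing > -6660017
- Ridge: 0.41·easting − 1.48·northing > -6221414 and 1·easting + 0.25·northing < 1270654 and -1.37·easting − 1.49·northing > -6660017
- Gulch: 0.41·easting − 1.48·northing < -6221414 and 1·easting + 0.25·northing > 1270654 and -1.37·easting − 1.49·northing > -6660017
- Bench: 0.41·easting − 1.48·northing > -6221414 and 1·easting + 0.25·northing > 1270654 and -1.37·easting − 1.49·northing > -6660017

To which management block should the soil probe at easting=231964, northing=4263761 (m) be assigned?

0.41·231964 − 1.48·4263761 = -6215261.040, which is > -6221414
1·231964 + 0.25·4263761 = 1297904.250, which is > 1270654
-1.37·231964 − 1.49·4263761 = -6670794.570, which is < -6660017
This sign pattern matches Spur.

Spur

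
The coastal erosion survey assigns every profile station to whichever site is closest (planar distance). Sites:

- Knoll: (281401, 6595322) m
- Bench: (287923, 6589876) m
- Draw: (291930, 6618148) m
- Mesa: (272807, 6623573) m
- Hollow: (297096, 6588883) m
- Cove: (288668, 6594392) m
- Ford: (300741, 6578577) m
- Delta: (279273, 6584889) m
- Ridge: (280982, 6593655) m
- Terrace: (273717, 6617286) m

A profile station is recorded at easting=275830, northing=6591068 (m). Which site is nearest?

Squared distances to each site:
Knoll: 49132557.000; Bench: 147661513.000; Draw: 992536400.000; Mesa: 1065713554.000; Hollow: 457016981.000; Cove: 175863220.000; Ford: 776583002.000; Delta: 50034290.000; Ridge: 33235673.000; Terrace: 691848293.000.
Minimum at Ridge.

Ridge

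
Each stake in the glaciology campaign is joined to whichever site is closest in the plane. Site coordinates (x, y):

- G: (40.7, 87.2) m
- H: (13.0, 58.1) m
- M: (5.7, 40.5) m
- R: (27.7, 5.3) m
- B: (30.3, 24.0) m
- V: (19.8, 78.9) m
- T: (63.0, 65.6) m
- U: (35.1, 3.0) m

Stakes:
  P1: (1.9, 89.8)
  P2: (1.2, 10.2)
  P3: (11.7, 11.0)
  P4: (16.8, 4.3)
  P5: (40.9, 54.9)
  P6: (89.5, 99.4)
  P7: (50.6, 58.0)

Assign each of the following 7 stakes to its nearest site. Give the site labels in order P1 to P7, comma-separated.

V, R, R, R, T, T, T

P1 → V (d²=439.22)
P2 → R (d²=726.26)
P3 → R (d²=288.49)
P4 → R (d²=119.81)
P5 → T (d²=602.90)
P6 → T (d²=1844.69)
P7 → T (d²=211.52)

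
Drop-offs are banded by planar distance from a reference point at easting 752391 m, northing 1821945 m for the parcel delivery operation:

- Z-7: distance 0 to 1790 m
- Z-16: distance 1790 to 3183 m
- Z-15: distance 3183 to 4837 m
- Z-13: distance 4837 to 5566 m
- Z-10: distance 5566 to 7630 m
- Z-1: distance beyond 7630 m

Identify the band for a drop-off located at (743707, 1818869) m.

Distance = √((743707−752391)² + (1818869−1821945)²) = √(75411856.000 + 9461776.000) = 9212.689 m.
7630 ≤ 9212.689 < ∞ → Z-1.

Z-1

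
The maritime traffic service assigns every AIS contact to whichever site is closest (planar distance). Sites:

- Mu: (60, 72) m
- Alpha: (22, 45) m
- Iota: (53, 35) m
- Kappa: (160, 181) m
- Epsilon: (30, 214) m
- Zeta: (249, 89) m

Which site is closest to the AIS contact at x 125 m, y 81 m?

Mu

Squared distances to each site:
Mu: 4306.000; Alpha: 11905.000; Iota: 7300.000; Kappa: 11225.000; Epsilon: 26714.000; Zeta: 15440.000.
Minimum at Mu.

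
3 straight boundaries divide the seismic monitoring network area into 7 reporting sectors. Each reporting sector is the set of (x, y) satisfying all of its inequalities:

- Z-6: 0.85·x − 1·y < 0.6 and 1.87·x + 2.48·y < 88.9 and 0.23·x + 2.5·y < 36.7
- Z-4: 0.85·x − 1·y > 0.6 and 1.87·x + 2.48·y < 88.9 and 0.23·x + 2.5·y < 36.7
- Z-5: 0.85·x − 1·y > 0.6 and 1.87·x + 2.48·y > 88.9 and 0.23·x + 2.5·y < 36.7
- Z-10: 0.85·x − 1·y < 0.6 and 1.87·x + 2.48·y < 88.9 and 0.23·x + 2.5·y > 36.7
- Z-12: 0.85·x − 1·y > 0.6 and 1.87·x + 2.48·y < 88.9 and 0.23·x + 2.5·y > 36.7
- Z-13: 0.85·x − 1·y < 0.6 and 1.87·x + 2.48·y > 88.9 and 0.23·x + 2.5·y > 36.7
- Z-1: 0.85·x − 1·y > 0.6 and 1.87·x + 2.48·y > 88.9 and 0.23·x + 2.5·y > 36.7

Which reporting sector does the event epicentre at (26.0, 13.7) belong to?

0.85·26.0 − 1·13.7 = 8.400, which is > 0.6
1.87·26.0 + 2.48·13.7 = 82.596, which is < 88.9
0.23·26.0 + 2.5·13.7 = 40.230, which is > 36.7
This sign pattern matches Z-12.

Z-12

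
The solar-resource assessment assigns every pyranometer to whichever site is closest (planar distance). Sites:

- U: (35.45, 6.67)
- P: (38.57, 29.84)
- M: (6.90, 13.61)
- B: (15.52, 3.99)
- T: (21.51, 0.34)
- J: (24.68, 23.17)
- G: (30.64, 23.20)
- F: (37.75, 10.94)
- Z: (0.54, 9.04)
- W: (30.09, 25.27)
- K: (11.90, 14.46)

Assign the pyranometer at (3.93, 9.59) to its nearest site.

Squared distances to each site:
U: 1002.037; P: 1609.992; M: 24.981; B: 165.688; T: 394.619; J: 614.979; G: 898.656; F: 1145.615; Z: 11.795; W: 930.208; K: 87.238.
Minimum at Z.

Z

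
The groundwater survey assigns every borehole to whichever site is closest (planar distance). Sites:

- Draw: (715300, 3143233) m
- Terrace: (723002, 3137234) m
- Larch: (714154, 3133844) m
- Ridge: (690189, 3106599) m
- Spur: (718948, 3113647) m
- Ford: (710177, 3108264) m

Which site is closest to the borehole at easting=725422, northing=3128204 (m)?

Squared distances to each site:
Draw: 328325725.000; Terrace: 87397300.000; Larch: 158777424.000; Ridge: 1708140314.000; Spur: 253818925.000; Ford: 630013625.000.
Minimum at Terrace.

Terrace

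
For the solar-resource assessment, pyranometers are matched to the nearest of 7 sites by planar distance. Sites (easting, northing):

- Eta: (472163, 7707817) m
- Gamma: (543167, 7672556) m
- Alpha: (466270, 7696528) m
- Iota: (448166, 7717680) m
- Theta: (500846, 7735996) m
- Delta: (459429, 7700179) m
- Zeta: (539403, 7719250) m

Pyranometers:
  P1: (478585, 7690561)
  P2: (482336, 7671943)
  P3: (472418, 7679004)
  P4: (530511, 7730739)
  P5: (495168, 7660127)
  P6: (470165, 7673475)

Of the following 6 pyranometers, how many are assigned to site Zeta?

P1 → Alpha
P2 → Alpha
P3 → Alpha
P4 → Zeta
P5 → Alpha
P6 → Alpha
1 of the 6 goes to Zeta.

1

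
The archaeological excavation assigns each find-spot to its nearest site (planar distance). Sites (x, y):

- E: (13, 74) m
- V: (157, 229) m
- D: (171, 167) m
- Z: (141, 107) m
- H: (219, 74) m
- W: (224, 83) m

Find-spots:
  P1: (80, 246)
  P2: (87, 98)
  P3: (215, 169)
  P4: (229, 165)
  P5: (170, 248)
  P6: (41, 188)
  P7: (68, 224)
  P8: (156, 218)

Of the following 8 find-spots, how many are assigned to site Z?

1

P1 → V
P2 → Z
P3 → D
P4 → D
P5 → V
P6 → E
P7 → V
P8 → V
1 of the 8 goes to Z.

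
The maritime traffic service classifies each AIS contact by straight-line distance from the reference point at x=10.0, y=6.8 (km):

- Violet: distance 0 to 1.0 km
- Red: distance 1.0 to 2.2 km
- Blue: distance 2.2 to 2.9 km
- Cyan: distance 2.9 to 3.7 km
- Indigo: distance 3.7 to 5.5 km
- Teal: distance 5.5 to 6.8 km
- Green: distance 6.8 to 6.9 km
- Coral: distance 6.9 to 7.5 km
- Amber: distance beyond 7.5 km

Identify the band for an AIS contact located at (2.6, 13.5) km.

Distance = √((2.6−10.0)² + (13.5−6.8)²) = √(54.760 + 44.890) = 9.982 km.
7.5 ≤ 9.982 < ∞ → Amber.

Amber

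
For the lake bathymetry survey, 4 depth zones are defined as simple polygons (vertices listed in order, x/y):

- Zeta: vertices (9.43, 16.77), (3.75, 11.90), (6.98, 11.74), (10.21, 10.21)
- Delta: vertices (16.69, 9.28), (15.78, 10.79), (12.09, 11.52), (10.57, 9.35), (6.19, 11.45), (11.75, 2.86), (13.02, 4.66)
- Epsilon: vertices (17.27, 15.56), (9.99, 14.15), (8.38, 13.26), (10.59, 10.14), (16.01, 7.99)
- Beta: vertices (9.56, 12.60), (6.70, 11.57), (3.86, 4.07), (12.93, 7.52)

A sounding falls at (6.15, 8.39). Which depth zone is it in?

Cast a ray rightward from (6.15, 8.39). For each polygon, the edges (by vertex number in listed order) whose endpoints lie on opposite sides of y = 8.39, where each meets that height, and whether that is right or left of the point:
Zeta: no edge straddles that height → 0 crossings.
Delta: 5–6 at x≈8.171 (right), 7–1 at x≈15.983 (right) → 2 crossings.
Epsilon: 4–5 at x≈15.002 (right), 5–1 at x≈16.077 (right) → 2 crossings.
Beta: 2–3 at x≈5.496 (left), 4–1 at x≈12.353 (right) → 1 crossing.
Only Beta has an odd count, so the point is inside Beta.

Beta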